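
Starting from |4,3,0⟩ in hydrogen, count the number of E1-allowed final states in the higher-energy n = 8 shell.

6

E1 requires Δl = ±1, so l_f ∈ {2, 4}; with 0 ≤ l_f ≤ n_f−1 = 7, the allowed l_f values are {2, 4}.
For l_f = 2: m_f ∈ {m_i−1, m_i, m_i+1} ∩ [−2, 2] = {-1, 0, 1} → 3 states.
For l_f = 4: m_f ∈ {m_i−1, m_i, m_i+1} ∩ [−4, 4] = {-1, 0, 1} → 3 states.
Total: 6.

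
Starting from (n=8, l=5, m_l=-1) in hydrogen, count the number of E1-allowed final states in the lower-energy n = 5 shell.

E1 requires Δl = ±1, so l_f ∈ {4, 6}; with 0 ≤ l_f ≤ n_f−1 = 4, the allowed l_f values are {4}.
For l_f = 4: m_f ∈ {m_i−1, m_i, m_i+1} ∩ [−4, 4] = {-2, -1, 0} → 3 states.
Total: 3.

3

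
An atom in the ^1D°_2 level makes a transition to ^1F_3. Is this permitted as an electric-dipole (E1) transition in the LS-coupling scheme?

allowed

Initial level: S=0, L=2, J=2, parity odd. Final level: S=0, L=3, J=3, parity even.
ΔJ = 0, ±1 (not J=0↔0): J: 2 → 3, ΔJ = +1 — ✓.
Parity must change: odd → even — ✓.
ΔS = 0: S: 0 → 0 — ✓.
ΔL = 0, ±1 (not L=0↔0): L: 2 → 3, ΔL = +1 — ✓.
All four E1 rules are satisfied.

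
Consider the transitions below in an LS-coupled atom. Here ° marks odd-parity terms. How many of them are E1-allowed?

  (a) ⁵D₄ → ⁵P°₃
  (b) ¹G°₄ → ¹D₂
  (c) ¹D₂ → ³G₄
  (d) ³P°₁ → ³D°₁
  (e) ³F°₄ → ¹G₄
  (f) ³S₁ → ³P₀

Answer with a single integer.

(a) allowed
(b) forbidden (ΔL, ΔJ fail)
(c) forbidden (parity, ΔS, ΔL, ΔJ fail)
(d) forbidden (parity fails)
(e) forbidden (ΔS fails)
(f) forbidden (parity fails)
Total allowed: 1 of 6.

1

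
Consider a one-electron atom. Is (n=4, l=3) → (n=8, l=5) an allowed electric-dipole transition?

l: 3 → 5 (Δl = +2). Δl = ±1 fails.
The transition is electric-dipole forbidden.

forbidden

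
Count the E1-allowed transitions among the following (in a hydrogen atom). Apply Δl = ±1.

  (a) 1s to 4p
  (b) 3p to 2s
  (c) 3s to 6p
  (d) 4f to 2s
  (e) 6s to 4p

4

(a) allowed
(b) allowed
(c) allowed
(d) forbidden — Δl = -3 (E1 requires Δl = ±1)
(e) allowed
Total allowed: 4 of 5.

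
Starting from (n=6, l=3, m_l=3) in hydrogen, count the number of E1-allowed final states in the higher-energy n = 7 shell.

E1 requires Δl = ±1, so l_f ∈ {2, 4}; with 0 ≤ l_f ≤ n_f−1 = 6, the allowed l_f values are {2, 4}.
For l_f = 2: m_f ∈ {m_i−1, m_i, m_i+1} ∩ [−2, 2] = {2} → 1 state.
For l_f = 4: m_f ∈ {m_i−1, m_i, m_i+1} ∩ [−4, 4] = {2, 3, 4} → 3 states.
Total: 4.

4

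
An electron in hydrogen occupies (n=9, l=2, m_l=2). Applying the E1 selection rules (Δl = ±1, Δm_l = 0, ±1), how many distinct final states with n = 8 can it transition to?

4

E1 requires Δl = ±1, so l_f ∈ {1, 3}; with 0 ≤ l_f ≤ n_f−1 = 7, the allowed l_f values are {1, 3}.
For l_f = 1: m_f ∈ {m_i−1, m_i, m_i+1} ∩ [−1, 1] = {1} → 1 state.
For l_f = 3: m_f ∈ {m_i−1, m_i, m_i+1} ∩ [−3, 3] = {1, 2, 3} → 3 states.
Total: 4.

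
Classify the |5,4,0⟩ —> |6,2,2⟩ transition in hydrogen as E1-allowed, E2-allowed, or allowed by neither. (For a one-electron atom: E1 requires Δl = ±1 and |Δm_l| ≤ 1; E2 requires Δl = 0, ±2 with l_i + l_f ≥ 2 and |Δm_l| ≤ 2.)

E2

Δl = 2 − 4 = -2; l_i + l_f = 6.
Δm_l = +2.
E1 (Δl = ±1, |Δm_l| ≤ 1): not satisfied.
E2 (Δl = 0,±2, l_i+l_f ≥ 2, |Δm_l| ≤ 2): satisfied.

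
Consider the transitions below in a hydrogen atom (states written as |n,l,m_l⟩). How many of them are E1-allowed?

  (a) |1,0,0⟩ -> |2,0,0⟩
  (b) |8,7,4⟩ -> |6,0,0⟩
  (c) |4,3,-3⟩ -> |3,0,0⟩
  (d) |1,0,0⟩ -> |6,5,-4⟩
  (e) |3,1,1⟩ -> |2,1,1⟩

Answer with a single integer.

0

(a) forbidden — Δl = +0 (E1 requires Δl = ±1)
(b) forbidden — Δl = -7 (E1 requires Δl = ±1); Δm_l = -4 (E1 requires Δm_l = 0, ±1)
(c) forbidden — Δl = -3 (E1 requires Δl = ±1); Δm_l = +3 (E1 requires Δm_l = 0, ±1)
(d) forbidden — Δl = +5 (E1 requires Δl = ±1); Δm_l = -4 (E1 requires Δm_l = 0, ±1)
(e) forbidden — Δl = +0 (E1 requires Δl = ±1)
Total allowed: 0 of 5.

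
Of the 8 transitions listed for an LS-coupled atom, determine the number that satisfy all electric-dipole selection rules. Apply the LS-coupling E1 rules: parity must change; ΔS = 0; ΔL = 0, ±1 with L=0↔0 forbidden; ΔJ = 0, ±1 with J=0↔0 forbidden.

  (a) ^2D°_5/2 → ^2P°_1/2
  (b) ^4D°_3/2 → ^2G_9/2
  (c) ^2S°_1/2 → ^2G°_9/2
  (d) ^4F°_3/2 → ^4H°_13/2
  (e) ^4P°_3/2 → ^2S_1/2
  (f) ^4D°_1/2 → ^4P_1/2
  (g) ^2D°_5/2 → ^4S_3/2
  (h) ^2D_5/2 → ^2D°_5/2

(a) forbidden (parity, ΔJ fail)
(b) forbidden (ΔS, ΔL, ΔJ fail)
(c) forbidden (parity, ΔL, ΔJ fail)
(d) forbidden (parity, ΔL, ΔJ fail)
(e) forbidden (ΔS fails)
(f) allowed
(g) forbidden (ΔS, ΔL fail)
(h) allowed
Total allowed: 2 of 8.

2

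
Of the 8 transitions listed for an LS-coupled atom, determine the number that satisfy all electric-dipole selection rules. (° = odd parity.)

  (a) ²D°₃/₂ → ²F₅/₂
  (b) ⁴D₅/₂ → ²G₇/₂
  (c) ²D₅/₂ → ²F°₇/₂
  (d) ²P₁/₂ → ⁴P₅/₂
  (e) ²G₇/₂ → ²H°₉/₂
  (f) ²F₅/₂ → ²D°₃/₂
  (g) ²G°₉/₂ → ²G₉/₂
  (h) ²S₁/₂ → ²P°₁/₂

(a) allowed
(b) forbidden (parity, ΔS, ΔL fail)
(c) allowed
(d) forbidden (parity, ΔS, ΔJ fail)
(e) allowed
(f) allowed
(g) allowed
(h) allowed
Total allowed: 6 of 8.

6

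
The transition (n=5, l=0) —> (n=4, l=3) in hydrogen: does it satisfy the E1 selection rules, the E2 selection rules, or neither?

neither

Δl = 3 − 0 = +3; l_i + l_f = 3.
E1 (Δl = ±1): not satisfied.
E2 (Δl = 0,±2, l_i+l_f ≥ 2): not satisfied.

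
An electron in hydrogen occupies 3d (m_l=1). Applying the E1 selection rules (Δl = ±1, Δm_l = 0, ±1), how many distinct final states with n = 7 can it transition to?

E1 requires Δl = ±1, so l_f ∈ {1, 3}; with 0 ≤ l_f ≤ n_f−1 = 6, the allowed l_f values are {1, 3}.
For l_f = 1: m_f ∈ {m_i−1, m_i, m_i+1} ∩ [−1, 1] = {0, 1} → 2 states.
For l_f = 3: m_f ∈ {m_i−1, m_i, m_i+1} ∩ [−3, 3] = {0, 1, 2} → 3 states.
Total: 5.

5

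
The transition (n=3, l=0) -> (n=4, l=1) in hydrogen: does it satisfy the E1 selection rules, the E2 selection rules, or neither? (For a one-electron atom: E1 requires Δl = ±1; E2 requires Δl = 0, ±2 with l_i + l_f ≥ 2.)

E1

Δl = 1 − 0 = +1; l_i + l_f = 1.
E1 (Δl = ±1): satisfied.
E2 (Δl = 0,±2, l_i+l_f ≥ 2): not satisfied.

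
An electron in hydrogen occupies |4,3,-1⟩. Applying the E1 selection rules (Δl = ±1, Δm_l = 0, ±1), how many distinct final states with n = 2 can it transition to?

0

E1 requires l_f ∈ {2, 4}, but neither lies in [0, 1], so no final state is reachable.
Total: 0.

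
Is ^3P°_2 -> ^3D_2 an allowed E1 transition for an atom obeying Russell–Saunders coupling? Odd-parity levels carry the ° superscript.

Reading off the term symbols: S 1→1, L 1→2, J 2→2, parity odd→even.
ΔJ = 0, ±1 (not J=0↔0): J: 2 → 2, ΔJ = +0 — passes.
ΔS = 0: S: 1 → 1 — passes.
Parity must change: odd → even — passes.
ΔL = 0, ±1 (not L=0↔0): L: 1 → 2, ΔL = +1 — passes.
All four E1 rules are satisfied.

allowed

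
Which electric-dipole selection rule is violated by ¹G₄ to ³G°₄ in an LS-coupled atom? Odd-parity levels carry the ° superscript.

the ΔS = 0 rule

Initial level: S=0, L=4, J=4, parity even. Final level: S=1, L=4, J=4, parity odd.
Parity must change: even → odd — satisfied.
ΔS = 0: S: 0 → 1 — violated.
ΔL = 0, ±1 (not L=0↔0): L: 4 → 4, ΔL = +0 — satisfied.
ΔJ = 0, ±1 (not J=0↔0): J: 4 → 4, ΔJ = +0 — satisfied.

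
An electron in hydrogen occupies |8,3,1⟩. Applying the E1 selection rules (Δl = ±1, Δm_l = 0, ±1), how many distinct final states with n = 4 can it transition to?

E1 requires Δl = ±1, so l_f ∈ {2, 4}; with 0 ≤ l_f ≤ n_f−1 = 3, the allowed l_f values are {2}.
For l_f = 2: m_f ∈ {m_i−1, m_i, m_i+1} ∩ [−2, 2] = {0, 1, 2} → 3 states.
Total: 3.

3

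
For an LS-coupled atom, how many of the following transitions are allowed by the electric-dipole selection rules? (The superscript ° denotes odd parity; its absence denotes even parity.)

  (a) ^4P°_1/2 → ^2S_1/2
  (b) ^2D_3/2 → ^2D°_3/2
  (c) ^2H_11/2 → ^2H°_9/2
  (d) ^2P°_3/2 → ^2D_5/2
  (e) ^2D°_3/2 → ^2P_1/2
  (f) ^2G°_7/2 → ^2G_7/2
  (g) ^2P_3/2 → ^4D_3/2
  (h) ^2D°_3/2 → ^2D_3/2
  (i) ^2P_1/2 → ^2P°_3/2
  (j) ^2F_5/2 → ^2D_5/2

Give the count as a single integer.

(a) forbidden (ΔS fails)
(b) allowed
(c) allowed
(d) allowed
(e) allowed
(f) allowed
(g) forbidden (parity, ΔS fail)
(h) allowed
(i) allowed
(j) forbidden (parity fails)
Total allowed: 7 of 10.

7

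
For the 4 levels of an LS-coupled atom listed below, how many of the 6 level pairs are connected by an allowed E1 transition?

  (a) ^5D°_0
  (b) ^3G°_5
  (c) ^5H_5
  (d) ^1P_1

(a)–(b): forbidden (parity, ΔS, ΔL, ΔJ).
(a)–(c): forbidden (ΔL, ΔJ).
(a)–(d): forbidden (ΔS).
(b)–(c): forbidden (ΔS).
(b)–(d): forbidden (ΔS, ΔL, ΔJ).
(c)–(d): forbidden (parity, ΔS, ΔL, ΔJ).
Allowed pairs: 0 of 6.

0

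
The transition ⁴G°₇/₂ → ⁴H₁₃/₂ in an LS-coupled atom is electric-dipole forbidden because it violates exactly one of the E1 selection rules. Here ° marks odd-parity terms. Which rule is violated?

the ΔJ = 0, ±1 rule

Initial level: S=3/2, L=4, J=7/2, parity odd. Final level: S=3/2, L=5, J=13/2, parity even.
Parity must change: odd → even — ok.
ΔS = 0: S: 3/2 → 3/2 — ok.
ΔL = 0, ±1 (not L=0↔0): L: 4 → 5, ΔL = +1 — ok.
ΔJ = 0, ±1 (not J=0↔0): J: 7/2 → 13/2, ΔJ = +3 — fails.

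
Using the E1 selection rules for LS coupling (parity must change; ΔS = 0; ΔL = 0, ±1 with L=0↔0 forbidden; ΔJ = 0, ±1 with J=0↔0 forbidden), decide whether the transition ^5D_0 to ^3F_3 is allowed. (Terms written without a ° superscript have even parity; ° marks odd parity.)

Initial level: S=2, L=2, J=0, parity even. Final level: S=1, L=3, J=3, parity even.
ΔL = 0, ±1 (not L=0↔0): L: 2 → 3, ΔL = +1 — ok.
ΔS = 0: S: 2 → 1 — fails.
Parity must change: even → even — fails.
ΔJ = 0, ±1 (not J=0↔0): J: 0 → 3, ΔJ = +3 — fails.
Rule(s) violated: parity, ΔS, ΔJ.

forbidden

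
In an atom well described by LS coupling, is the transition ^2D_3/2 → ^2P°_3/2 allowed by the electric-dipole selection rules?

allowed

Parity must change: even → odd — satisfied.
ΔS = 0: S: 1/2 → 1/2 — satisfied.
ΔL = 0, ±1 (not L=0↔0): L: 2 → 1, ΔL = -1 — satisfied.
ΔJ = 0, ±1 (not J=0↔0): J: 3/2 → 3/2, ΔJ = +0 — satisfied.
All four E1 rules are satisfied.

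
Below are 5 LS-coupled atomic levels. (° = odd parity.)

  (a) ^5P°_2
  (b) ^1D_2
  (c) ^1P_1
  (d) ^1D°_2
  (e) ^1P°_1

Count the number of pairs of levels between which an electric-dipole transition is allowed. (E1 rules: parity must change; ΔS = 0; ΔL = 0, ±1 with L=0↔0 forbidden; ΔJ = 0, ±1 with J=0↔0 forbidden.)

(a)–(b): forbidden (ΔS).
(a)–(c): forbidden (ΔS).
(a)–(d): forbidden (parity, ΔS).
(a)–(e): forbidden (parity, ΔS).
(b)–(c): forbidden (parity).
(b)–(d): allowed.
(b)–(e): allowed.
(c)–(d): allowed.
(c)–(e): allowed.
(d)–(e): forbidden (parity).
Allowed pairs: 4 of 10.

4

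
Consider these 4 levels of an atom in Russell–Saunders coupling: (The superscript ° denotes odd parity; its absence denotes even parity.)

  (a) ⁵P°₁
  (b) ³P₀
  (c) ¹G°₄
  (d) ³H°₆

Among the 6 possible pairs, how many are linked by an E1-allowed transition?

(a)–(b): forbidden (ΔS).
(a)–(c): forbidden (parity, ΔS, ΔL, ΔJ).
(a)–(d): forbidden (parity, ΔS, ΔL, ΔJ).
(b)–(c): forbidden (ΔS, ΔL, ΔJ).
(b)–(d): forbidden (ΔL, ΔJ).
(c)–(d): forbidden (parity, ΔS, ΔJ).
Allowed pairs: 0 of 6.

0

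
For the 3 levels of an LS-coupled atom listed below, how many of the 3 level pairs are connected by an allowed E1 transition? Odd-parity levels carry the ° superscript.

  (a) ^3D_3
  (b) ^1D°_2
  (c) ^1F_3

(a)–(b): forbidden (ΔS).
(a)–(c): forbidden (parity, ΔS).
(b)–(c): allowed.
Allowed pairs: 1 of 3.

1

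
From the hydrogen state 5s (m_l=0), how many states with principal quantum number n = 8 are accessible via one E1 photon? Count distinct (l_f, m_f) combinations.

3

E1 requires Δl = ±1, so l_f ∈ {-1, 1}; with 0 ≤ l_f ≤ n_f−1 = 7, the allowed l_f values are {1}.
For l_f = 1: m_f ∈ {m_i−1, m_i, m_i+1} ∩ [−1, 1] = {-1, 0, 1} → 3 states.
Total: 3.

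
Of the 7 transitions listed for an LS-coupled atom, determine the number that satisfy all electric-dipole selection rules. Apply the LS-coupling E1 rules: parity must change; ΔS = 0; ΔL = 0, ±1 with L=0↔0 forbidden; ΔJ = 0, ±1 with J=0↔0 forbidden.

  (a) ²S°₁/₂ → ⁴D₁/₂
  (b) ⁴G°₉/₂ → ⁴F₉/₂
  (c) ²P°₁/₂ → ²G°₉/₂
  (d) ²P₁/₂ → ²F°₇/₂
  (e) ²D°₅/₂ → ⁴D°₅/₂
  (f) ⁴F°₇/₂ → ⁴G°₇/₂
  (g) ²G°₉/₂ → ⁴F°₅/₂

1

(a) forbidden (ΔS, ΔL fail)
(b) allowed
(c) forbidden (parity, ΔL, ΔJ fail)
(d) forbidden (ΔL, ΔJ fail)
(e) forbidden (parity, ΔS fail)
(f) forbidden (parity fails)
(g) forbidden (parity, ΔS, ΔJ fail)
Total allowed: 1 of 7.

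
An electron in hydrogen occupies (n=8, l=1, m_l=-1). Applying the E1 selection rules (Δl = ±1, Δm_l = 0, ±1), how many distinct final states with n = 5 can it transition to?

4

E1 requires Δl = ±1, so l_f ∈ {0, 2}; with 0 ≤ l_f ≤ n_f−1 = 4, the allowed l_f values are {0, 2}.
For l_f = 0: m_f ∈ {m_i−1, m_i, m_i+1} ∩ [−0, 0] = {0} → 1 state.
For l_f = 2: m_f ∈ {m_i−1, m_i, m_i+1} ∩ [−2, 2] = {-2, -1, 0} → 3 states.
Total: 4.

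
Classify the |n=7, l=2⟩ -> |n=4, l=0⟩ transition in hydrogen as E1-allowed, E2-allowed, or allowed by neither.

Δl = 0 − 2 = -2; l_i + l_f = 2.
E1 (Δl = ±1): not satisfied.
E2 (Δl = 0,±2, l_i+l_f ≥ 2): satisfied.

E2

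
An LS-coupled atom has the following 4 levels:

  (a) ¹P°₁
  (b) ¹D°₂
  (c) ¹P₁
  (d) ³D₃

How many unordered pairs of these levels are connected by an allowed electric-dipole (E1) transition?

(a)–(b): forbidden (parity).
(a)–(c): allowed.
(a)–(d): forbidden (ΔS, ΔJ).
(b)–(c): allowed.
(b)–(d): forbidden (ΔS).
(c)–(d): forbidden (parity, ΔS, ΔJ).
Allowed pairs: 2 of 6.

2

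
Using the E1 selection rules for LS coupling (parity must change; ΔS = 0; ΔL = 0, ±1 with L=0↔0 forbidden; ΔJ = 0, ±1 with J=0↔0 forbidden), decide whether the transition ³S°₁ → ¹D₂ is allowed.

forbidden

ΔJ = 0, ±1 (not J=0↔0): J: 1 → 2, ΔJ = +1 — ✓.
ΔL = 0, ±1 (not L=0↔0): L: 0 → 2, ΔL = +2 — ✗.
ΔS = 0: S: 1 → 0 — ✗.
Parity must change: odd → even — ✓.
Rule(s) violated: ΔS, ΔL.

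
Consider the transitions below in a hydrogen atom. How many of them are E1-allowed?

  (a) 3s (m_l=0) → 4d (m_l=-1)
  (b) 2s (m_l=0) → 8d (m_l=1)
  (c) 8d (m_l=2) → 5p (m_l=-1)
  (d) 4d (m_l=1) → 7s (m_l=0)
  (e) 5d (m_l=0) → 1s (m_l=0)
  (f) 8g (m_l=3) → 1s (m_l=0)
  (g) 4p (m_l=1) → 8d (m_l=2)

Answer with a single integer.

1

(a) forbidden — Δl = +2 (E1 requires Δl = ±1)
(b) forbidden — Δl = +2 (E1 requires Δl = ±1)
(c) forbidden — Δm_l = -3 (E1 requires Δm_l = 0, ±1)
(d) forbidden — Δl = -2 (E1 requires Δl = ±1)
(e) forbidden — Δl = -2 (E1 requires Δl = ±1)
(f) forbidden — Δl = -4 (E1 requires Δl = ±1); Δm_l = -3 (E1 requires Δm_l = 0, ±1)
(g) allowed
Total allowed: 1 of 7.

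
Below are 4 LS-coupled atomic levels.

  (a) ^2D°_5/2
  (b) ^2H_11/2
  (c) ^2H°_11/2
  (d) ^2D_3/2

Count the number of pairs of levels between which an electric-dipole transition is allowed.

2

(a)–(b): forbidden (ΔL, ΔJ).
(a)–(c): forbidden (parity, ΔL, ΔJ).
(a)–(d): allowed.
(b)–(c): allowed.
(b)–(d): forbidden (parity, ΔL, ΔJ).
(c)–(d): forbidden (ΔL, ΔJ).
Allowed pairs: 2 of 6.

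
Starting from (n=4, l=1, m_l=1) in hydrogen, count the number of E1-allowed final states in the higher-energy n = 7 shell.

4

E1 requires Δl = ±1, so l_f ∈ {0, 2}; with 0 ≤ l_f ≤ n_f−1 = 6, the allowed l_f values are {0, 2}.
For l_f = 0: m_f ∈ {m_i−1, m_i, m_i+1} ∩ [−0, 0] = {0} → 1 state.
For l_f = 2: m_f ∈ {m_i−1, m_i, m_i+1} ∩ [−2, 2] = {0, 1, 2} → 3 states.
Total: 4.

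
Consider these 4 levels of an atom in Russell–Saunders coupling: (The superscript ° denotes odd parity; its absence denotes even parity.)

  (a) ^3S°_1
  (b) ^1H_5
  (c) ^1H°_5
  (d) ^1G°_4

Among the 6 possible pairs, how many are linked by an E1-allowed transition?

2

(a)–(b): forbidden (ΔS, ΔL, ΔJ).
(a)–(c): forbidden (parity, ΔS, ΔL, ΔJ).
(a)–(d): forbidden (parity, ΔS, ΔL, ΔJ).
(b)–(c): allowed.
(b)–(d): allowed.
(c)–(d): forbidden (parity).
Allowed pairs: 2 of 6.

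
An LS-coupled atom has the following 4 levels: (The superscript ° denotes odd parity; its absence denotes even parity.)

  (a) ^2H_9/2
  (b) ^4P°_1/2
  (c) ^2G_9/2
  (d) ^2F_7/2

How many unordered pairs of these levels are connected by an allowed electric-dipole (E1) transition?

(a)–(b): forbidden (ΔS, ΔL, ΔJ).
(a)–(c): forbidden (parity).
(a)–(d): forbidden (parity, ΔL).
(b)–(c): forbidden (ΔS, ΔL, ΔJ).
(b)–(d): forbidden (ΔS, ΔL, ΔJ).
(c)–(d): forbidden (parity).
Allowed pairs: 0 of 6.

0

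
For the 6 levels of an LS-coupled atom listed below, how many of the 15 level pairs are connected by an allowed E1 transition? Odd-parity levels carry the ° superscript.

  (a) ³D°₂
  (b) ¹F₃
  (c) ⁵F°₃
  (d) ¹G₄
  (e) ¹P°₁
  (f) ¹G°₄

2

(a)–(b): forbidden (ΔS).
(a)–(c): forbidden (parity, ΔS).
(a)–(d): forbidden (ΔS, ΔL, ΔJ).
(a)–(e): forbidden (parity, ΔS).
(a)–(f): forbidden (parity, ΔS, ΔL, ΔJ).
(b)–(c): forbidden (ΔS).
(b)–(d): forbidden (parity).
(b)–(e): forbidden (ΔL, ΔJ).
(b)–(f): allowed.
(c)–(d): forbidden (ΔS).
(c)–(e): forbidden (parity, ΔS, ΔL, ΔJ).
(c)–(f): forbidden (parity, ΔS).
(d)–(e): forbidden (ΔL, ΔJ).
(d)–(f): allowed.
(e)–(f): forbidden (parity, ΔL, ΔJ).
Allowed pairs: 2 of 15.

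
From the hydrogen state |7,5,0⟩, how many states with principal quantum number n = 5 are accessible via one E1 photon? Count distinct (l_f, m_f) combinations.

E1 requires Δl = ±1, so l_f ∈ {4, 6}; with 0 ≤ l_f ≤ n_f−1 = 4, the allowed l_f values are {4}.
For l_f = 4: m_f ∈ {m_i−1, m_i, m_i+1} ∩ [−4, 4] = {-1, 0, 1} → 3 states.
Total: 3.

3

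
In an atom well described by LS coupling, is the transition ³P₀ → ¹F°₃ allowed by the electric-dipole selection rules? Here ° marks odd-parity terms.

forbidden

Reading off the term symbols: S 1→0, L 1→3, J 0→3, parity even→odd.
Parity must change: even → odd — passes.
ΔS = 0: S: 1 → 0 — fails.
ΔL = 0, ±1 (not L=0↔0): L: 1 → 3, ΔL = +2 — fails.
ΔJ = 0, ±1 (not J=0↔0): J: 0 → 3, ΔJ = +3 — fails.
Rule(s) violated: ΔS, ΔL, ΔJ.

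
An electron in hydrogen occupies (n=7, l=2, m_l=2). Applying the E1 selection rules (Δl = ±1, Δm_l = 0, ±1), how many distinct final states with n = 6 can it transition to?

4

E1 requires Δl = ±1, so l_f ∈ {1, 3}; with 0 ≤ l_f ≤ n_f−1 = 5, the allowed l_f values are {1, 3}.
For l_f = 1: m_f ∈ {m_i−1, m_i, m_i+1} ∩ [−1, 1] = {1} → 1 state.
For l_f = 3: m_f ∈ {m_i−1, m_i, m_i+1} ∩ [−3, 3] = {1, 2, 3} → 3 states.
Total: 4.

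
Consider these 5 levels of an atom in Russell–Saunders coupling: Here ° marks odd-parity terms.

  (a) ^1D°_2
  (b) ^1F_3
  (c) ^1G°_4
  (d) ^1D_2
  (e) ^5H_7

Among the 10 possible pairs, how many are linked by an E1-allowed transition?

(a)–(b): allowed.
(a)–(c): forbidden (parity, ΔL, ΔJ).
(a)–(d): allowed.
(a)–(e): forbidden (ΔS, ΔL, ΔJ).
(b)–(c): allowed.
(b)–(d): forbidden (parity).
(b)–(e): forbidden (parity, ΔS, ΔL, ΔJ).
(c)–(d): forbidden (ΔL, ΔJ).
(c)–(e): forbidden (ΔS, ΔJ).
(d)–(e): forbidden (parity, ΔS, ΔL, ΔJ).
Allowed pairs: 3 of 10.

3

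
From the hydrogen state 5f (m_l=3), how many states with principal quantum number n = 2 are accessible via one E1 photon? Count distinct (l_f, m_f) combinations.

E1 requires l_f ∈ {2, 4}, but neither lies in [0, 1], so no final state is reachable.
Total: 0.

0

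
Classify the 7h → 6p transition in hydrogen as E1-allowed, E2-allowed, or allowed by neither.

Δl = 1 − 5 = -4; l_i + l_f = 6.
E1 (Δl = ±1): not satisfied.
E2 (Δl = 0,±2, l_i+l_f ≥ 2): not satisfied.

neither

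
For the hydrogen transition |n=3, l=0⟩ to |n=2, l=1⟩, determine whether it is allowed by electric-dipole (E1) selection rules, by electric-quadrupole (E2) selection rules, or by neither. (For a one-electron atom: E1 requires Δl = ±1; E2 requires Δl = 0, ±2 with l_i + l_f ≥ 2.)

Δl = 1 − 0 = +1; l_i + l_f = 1.
E1 (Δl = ±1): satisfied.
E2 (Δl = 0,±2, l_i+l_f ≥ 2): not satisfied.

E1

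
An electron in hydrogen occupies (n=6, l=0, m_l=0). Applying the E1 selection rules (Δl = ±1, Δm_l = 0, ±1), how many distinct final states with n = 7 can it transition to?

E1 requires Δl = ±1, so l_f ∈ {-1, 1}; with 0 ≤ l_f ≤ n_f−1 = 6, the allowed l_f values are {1}.
For l_f = 1: m_f ∈ {m_i−1, m_i, m_i+1} ∩ [−1, 1] = {-1, 0, 1} → 3 states.
Total: 3.

3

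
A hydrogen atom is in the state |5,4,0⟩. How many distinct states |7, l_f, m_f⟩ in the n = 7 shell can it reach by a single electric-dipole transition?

6

E1 requires Δl = ±1, so l_f ∈ {3, 5}; with 0 ≤ l_f ≤ n_f−1 = 6, the allowed l_f values are {3, 5}.
For l_f = 3: m_f ∈ {m_i−1, m_i, m_i+1} ∩ [−3, 3] = {-1, 0, 1} → 3 states.
For l_f = 5: m_f ∈ {m_i−1, m_i, m_i+1} ∩ [−5, 5] = {-1, 0, 1} → 3 states.
Total: 6.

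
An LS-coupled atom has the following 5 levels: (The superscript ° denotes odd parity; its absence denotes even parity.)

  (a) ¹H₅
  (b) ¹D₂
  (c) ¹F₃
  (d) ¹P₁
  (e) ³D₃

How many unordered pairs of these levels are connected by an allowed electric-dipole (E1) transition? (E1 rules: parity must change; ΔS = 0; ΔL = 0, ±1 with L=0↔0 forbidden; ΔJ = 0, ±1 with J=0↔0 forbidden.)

(a)–(b): forbidden (parity, ΔL, ΔJ).
(a)–(c): forbidden (parity, ΔL, ΔJ).
(a)–(d): forbidden (parity, ΔL, ΔJ).
(a)–(e): forbidden (parity, ΔS, ΔL, ΔJ).
(b)–(c): forbidden (parity).
(b)–(d): forbidden (parity).
(b)–(e): forbidden (parity, ΔS).
(c)–(d): forbidden (parity, ΔL, ΔJ).
(c)–(e): forbidden (parity, ΔS).
(d)–(e): forbidden (parity, ΔS, ΔJ).
Allowed pairs: 0 of 10.

0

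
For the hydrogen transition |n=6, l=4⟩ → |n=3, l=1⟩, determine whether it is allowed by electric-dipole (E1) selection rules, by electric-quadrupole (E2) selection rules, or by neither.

neither

Δl = 1 − 4 = -3; l_i + l_f = 5.
E1 (Δl = ±1): not satisfied.
E2 (Δl = 0,±2, l_i+l_f ≥ 2): not satisfied.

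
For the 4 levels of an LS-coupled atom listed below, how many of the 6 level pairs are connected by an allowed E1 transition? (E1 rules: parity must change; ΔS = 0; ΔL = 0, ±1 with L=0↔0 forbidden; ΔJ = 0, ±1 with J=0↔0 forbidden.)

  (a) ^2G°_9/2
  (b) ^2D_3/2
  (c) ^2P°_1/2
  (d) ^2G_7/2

(a)–(b): forbidden (ΔL, ΔJ).
(a)–(c): forbidden (parity, ΔL, ΔJ).
(a)–(d): allowed.
(b)–(c): allowed.
(b)–(d): forbidden (parity, ΔL, ΔJ).
(c)–(d): forbidden (ΔL, ΔJ).
Allowed pairs: 2 of 6.

2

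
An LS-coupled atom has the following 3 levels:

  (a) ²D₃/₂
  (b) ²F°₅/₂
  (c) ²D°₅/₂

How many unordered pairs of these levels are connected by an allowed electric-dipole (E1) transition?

2

(a)–(b): allowed.
(a)–(c): allowed.
(b)–(c): forbidden (parity).
Allowed pairs: 2 of 3.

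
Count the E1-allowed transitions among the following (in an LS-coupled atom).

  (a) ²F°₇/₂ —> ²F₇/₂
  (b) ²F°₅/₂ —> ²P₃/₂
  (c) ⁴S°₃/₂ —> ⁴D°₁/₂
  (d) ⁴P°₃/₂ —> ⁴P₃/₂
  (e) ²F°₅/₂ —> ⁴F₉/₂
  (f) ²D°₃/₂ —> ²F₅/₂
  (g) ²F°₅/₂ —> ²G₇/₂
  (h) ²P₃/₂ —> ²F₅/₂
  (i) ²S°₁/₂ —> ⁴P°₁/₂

(a) allowed
(b) forbidden (ΔL fails)
(c) forbidden (parity, ΔL fail)
(d) allowed
(e) forbidden (ΔS, ΔJ fail)
(f) allowed
(g) allowed
(h) forbidden (parity, ΔL fail)
(i) forbidden (parity, ΔS fail)
Total allowed: 4 of 9.

4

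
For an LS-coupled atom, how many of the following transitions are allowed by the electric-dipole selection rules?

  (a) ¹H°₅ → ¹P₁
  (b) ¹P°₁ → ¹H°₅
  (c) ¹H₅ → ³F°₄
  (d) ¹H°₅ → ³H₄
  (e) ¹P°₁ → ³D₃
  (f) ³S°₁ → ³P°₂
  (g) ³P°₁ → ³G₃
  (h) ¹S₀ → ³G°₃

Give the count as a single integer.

0

(a) forbidden (ΔL, ΔJ fail)
(b) forbidden (parity, ΔL, ΔJ fail)
(c) forbidden (ΔS, ΔL fail)
(d) forbidden (ΔS fails)
(e) forbidden (ΔS, ΔJ fail)
(f) forbidden (parity fails)
(g) forbidden (ΔL, ΔJ fail)
(h) forbidden (ΔS, ΔL, ΔJ fail)
Total allowed: 0 of 8.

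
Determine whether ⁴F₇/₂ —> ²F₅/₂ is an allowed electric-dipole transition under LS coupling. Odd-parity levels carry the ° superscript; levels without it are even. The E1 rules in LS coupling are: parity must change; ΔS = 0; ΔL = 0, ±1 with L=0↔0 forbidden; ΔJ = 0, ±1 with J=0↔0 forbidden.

forbidden

Parity must change: even → even — fails.
ΔS = 0: S: 3/2 → 1/2 — fails.
ΔL = 0, ±1 (not L=0↔0): L: 3 → 3, ΔL = +0 — passes.
ΔJ = 0, ±1 (not J=0↔0): J: 7/2 → 5/2, ΔJ = -1 — passes.
Rule(s) violated: parity, ΔS.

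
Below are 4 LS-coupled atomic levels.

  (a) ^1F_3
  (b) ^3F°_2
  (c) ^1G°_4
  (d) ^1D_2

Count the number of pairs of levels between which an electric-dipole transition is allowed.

1

(a)–(b): forbidden (ΔS).
(a)–(c): allowed.
(a)–(d): forbidden (parity).
(b)–(c): forbidden (parity, ΔS, ΔJ).
(b)–(d): forbidden (ΔS).
(c)–(d): forbidden (ΔL, ΔJ).
Allowed pairs: 1 of 6.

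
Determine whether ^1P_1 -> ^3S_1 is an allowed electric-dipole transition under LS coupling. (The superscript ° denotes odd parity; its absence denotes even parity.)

forbidden

Initial level: S=0, L=1, J=1, parity even. Final level: S=1, L=0, J=1, parity even.
Parity must change: even → even — fails.
ΔS = 0: S: 0 → 1 — fails.
ΔL = 0, ±1 (not L=0↔0): L: 1 → 0, ΔL = -1 — ok.
ΔJ = 0, ±1 (not J=0↔0): J: 1 → 1, ΔJ = +0 — ok.
Rule(s) violated: parity, ΔS.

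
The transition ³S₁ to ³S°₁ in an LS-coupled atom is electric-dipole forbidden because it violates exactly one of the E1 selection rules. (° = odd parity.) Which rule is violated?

the L=0 ↔ L=0 exclusion

Initial level: S=1, L=0, J=1, parity even. Final level: S=1, L=0, J=1, parity odd.
Parity must change: even → odd — passes.
ΔS = 0: S: 1 → 1 — passes.
ΔL = 0, ±1 (not L=0↔0): L: 0 → 0, ΔL = +0 — fails.
ΔJ = 0, ±1 (not J=0↔0): J: 1 → 1, ΔJ = +0 — passes.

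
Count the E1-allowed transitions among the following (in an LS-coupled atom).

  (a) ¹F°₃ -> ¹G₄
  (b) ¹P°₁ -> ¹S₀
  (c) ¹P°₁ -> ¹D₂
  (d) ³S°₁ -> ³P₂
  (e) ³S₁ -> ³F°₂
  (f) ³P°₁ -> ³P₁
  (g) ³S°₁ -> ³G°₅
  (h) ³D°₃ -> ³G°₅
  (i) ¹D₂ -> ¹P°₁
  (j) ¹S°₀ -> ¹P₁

7

(a) allowed
(b) allowed
(c) allowed
(d) allowed
(e) forbidden (ΔL fails)
(f) allowed
(g) forbidden (parity, ΔL, ΔJ fail)
(h) forbidden (parity, ΔL, ΔJ fail)
(i) allowed
(j) allowed
Total allowed: 7 of 10.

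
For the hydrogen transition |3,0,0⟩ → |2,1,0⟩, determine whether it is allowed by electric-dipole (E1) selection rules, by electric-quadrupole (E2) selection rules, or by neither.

Δl = 1 − 0 = +1; l_i + l_f = 1.
Δm_l = +0.
E1 (Δl = ±1, |Δm_l| ≤ 1): satisfied.
E2 (Δl = 0,±2, l_i+l_f ≥ 2, |Δm_l| ≤ 2): not satisfied.

E1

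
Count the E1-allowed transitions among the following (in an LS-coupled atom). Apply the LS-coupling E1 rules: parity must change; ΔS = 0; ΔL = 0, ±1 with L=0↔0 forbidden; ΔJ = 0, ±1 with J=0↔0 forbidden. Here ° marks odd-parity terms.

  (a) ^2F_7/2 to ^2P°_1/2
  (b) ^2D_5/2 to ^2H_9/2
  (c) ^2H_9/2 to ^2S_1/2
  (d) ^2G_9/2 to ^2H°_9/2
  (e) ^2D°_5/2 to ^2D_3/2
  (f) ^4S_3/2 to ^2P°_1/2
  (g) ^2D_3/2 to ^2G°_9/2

2

(a) forbidden (ΔL, ΔJ fail)
(b) forbidden (parity, ΔL, ΔJ fail)
(c) forbidden (parity, ΔL, ΔJ fail)
(d) allowed
(e) allowed
(f) forbidden (ΔS fails)
(g) forbidden (ΔL, ΔJ fail)
Total allowed: 2 of 7.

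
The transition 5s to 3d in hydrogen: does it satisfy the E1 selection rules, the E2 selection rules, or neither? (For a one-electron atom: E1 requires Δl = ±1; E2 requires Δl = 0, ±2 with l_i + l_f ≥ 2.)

Δl = 2 − 0 = +2; l_i + l_f = 2.
E1 (Δl = ±1): not satisfied.
E2 (Δl = 0,±2, l_i+l_f ≥ 2): satisfied.

E2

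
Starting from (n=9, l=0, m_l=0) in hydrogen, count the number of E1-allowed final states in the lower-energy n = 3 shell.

3

E1 requires Δl = ±1, so l_f ∈ {-1, 1}; with 0 ≤ l_f ≤ n_f−1 = 2, the allowed l_f values are {1}.
For l_f = 1: m_f ∈ {m_i−1, m_i, m_i+1} ∩ [−1, 1] = {-1, 0, 1} → 3 states.
Total: 3.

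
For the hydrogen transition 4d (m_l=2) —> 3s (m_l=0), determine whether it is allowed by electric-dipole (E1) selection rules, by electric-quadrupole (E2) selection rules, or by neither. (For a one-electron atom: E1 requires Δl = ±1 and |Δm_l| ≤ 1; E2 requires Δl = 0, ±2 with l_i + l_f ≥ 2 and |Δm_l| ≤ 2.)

Δl = 0 − 2 = -2; l_i + l_f = 2.
Δm_l = -2.
E1 (Δl = ±1, |Δm_l| ≤ 1): not satisfied.
E2 (Δl = 0,±2, l_i+l_f ≥ 2, |Δm_l| ≤ 2): satisfied.

E2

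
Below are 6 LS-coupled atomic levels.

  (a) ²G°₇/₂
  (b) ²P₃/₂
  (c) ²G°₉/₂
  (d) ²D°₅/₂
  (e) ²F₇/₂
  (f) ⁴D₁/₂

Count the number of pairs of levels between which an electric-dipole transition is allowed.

(a)–(b): forbidden (ΔL, ΔJ).
(a)–(c): forbidden (parity).
(a)–(d): forbidden (parity, ΔL).
(a)–(e): allowed.
(a)–(f): forbidden (ΔS, ΔL, ΔJ).
(b)–(c): forbidden (ΔL, ΔJ).
(b)–(d): allowed.
(b)–(e): forbidden (parity, ΔL, ΔJ).
(b)–(f): forbidden (parity, ΔS).
(c)–(d): forbidden (parity, ΔL, ΔJ).
(c)–(e): allowed.
(c)–(f): forbidden (ΔS, ΔL, ΔJ).
(d)–(e): allowed.
(d)–(f): forbidden (ΔS, ΔJ).
(e)–(f): forbidden (parity, ΔS, ΔJ).
Allowed pairs: 4 of 15.

4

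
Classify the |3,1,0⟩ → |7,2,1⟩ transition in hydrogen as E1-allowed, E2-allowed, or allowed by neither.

Δl = 2 − 1 = +1; l_i + l_f = 3.
Δm_l = +1.
E1 (Δl = ±1, |Δm_l| ≤ 1): satisfied.
E2 (Δl = 0,±2, l_i+l_f ≥ 2, |Δm_l| ≤ 2): not satisfied.

E1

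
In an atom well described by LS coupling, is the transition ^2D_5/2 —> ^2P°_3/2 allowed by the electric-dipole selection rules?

allowed

Initial level: S=1/2, L=2, J=5/2, parity even. Final level: S=1/2, L=1, J=3/2, parity odd.
Parity must change: even → odd — ok.
ΔS = 0: S: 1/2 → 1/2 — ok.
ΔL = 0, ±1 (not L=0↔0): L: 2 → 1, ΔL = -1 — ok.
ΔJ = 0, ±1 (not J=0↔0): J: 5/2 → 3/2, ΔJ = -1 — ok.
All four E1 rules are satisfied.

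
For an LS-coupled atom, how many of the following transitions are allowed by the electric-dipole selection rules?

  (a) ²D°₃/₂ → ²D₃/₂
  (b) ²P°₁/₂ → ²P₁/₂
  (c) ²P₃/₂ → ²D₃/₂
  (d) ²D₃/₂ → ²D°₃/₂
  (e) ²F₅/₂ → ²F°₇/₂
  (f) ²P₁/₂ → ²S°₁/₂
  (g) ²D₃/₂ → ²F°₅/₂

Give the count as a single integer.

6

(a) allowed
(b) allowed
(c) forbidden (parity fails)
(d) allowed
(e) allowed
(f) allowed
(g) allowed
Total allowed: 6 of 7.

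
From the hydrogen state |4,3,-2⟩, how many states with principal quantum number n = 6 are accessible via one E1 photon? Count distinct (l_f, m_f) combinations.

E1 requires Δl = ±1, so l_f ∈ {2, 4}; with 0 ≤ l_f ≤ n_f−1 = 5, the allowed l_f values are {2, 4}.
For l_f = 2: m_f ∈ {m_i−1, m_i, m_i+1} ∩ [−2, 2] = {-2, -1} → 2 states.
For l_f = 4: m_f ∈ {m_i−1, m_i, m_i+1} ∩ [−4, 4] = {-3, -2, -1} → 3 states.
Total: 5.

5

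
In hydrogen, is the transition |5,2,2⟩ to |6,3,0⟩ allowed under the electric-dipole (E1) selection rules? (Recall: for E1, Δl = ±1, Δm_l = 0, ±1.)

forbidden

Initial l = 2, final l = 3, so Δl = +1. E1 requires Δl = ±1: ok.
Δm_l = 0 − (2) = -2. E1 requires Δm_l = 0, ±1: fails.
The transition is electric-dipole forbidden.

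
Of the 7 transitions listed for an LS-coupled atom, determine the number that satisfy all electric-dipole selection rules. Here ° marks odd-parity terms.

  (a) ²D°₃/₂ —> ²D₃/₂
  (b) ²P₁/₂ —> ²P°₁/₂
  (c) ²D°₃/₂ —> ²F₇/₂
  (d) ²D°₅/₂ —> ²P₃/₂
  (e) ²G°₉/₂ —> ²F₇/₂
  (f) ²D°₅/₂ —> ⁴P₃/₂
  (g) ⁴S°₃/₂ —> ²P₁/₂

(a) allowed
(b) allowed
(c) forbidden (ΔJ fails)
(d) allowed
(e) allowed
(f) forbidden (ΔS fails)
(g) forbidden (ΔS fails)
Total allowed: 4 of 7.

4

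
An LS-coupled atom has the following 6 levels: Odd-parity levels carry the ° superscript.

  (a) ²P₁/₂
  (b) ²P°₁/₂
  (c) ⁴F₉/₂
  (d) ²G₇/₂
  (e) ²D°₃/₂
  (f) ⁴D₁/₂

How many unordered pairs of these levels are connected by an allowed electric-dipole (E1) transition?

(a)–(b): allowed.
(a)–(c): forbidden (parity, ΔS, ΔL, ΔJ).
(a)–(d): forbidden (parity, ΔL, ΔJ).
(a)–(e): allowed.
(a)–(f): forbidden (parity, ΔS).
(b)–(c): forbidden (ΔS, ΔL, ΔJ).
(b)–(d): forbidden (ΔL, ΔJ).
(b)–(e): forbidden (parity).
(b)–(f): forbidden (ΔS).
(c)–(d): forbidden (parity, ΔS).
(c)–(e): forbidden (ΔS, ΔJ).
(c)–(f): forbidden (parity, ΔJ).
(d)–(e): forbidden (ΔL, ΔJ).
(d)–(f): forbidden (parity, ΔS, ΔL, ΔJ).
(e)–(f): forbidden (ΔS).
Allowed pairs: 2 of 15.

2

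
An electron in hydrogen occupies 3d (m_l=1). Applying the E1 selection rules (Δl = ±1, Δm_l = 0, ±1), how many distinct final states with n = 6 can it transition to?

5

E1 requires Δl = ±1, so l_f ∈ {1, 3}; with 0 ≤ l_f ≤ n_f−1 = 5, the allowed l_f values are {1, 3}.
For l_f = 1: m_f ∈ {m_i−1, m_i, m_i+1} ∩ [−1, 1] = {0, 1} → 2 states.
For l_f = 3: m_f ∈ {m_i−1, m_i, m_i+1} ∩ [−3, 3] = {0, 1, 2} → 3 states.
Total: 5.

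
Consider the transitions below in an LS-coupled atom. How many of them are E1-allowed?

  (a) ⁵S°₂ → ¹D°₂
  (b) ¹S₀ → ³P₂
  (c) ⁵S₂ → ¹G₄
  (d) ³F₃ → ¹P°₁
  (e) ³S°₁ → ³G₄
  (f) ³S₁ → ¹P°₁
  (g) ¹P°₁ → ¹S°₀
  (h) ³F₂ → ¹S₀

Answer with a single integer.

0

(a) forbidden (parity, ΔS, ΔL fail)
(b) forbidden (parity, ΔS, ΔJ fail)
(c) forbidden (parity, ΔS, ΔL, ΔJ fail)
(d) forbidden (ΔS, ΔL, ΔJ fail)
(e) forbidden (ΔL, ΔJ fail)
(f) forbidden (ΔS fails)
(g) forbidden (parity fails)
(h) forbidden (parity, ΔS, ΔL, ΔJ fail)
Total allowed: 0 of 8.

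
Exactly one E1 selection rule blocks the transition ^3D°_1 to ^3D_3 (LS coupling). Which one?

the ΔJ = 0, ±1 rule

ΔS = 0: S: 1 → 1 — ok.
ΔJ = 0, ±1 (not J=0↔0): J: 1 → 3, ΔJ = +2 — fails.
Parity must change: odd → even — ok.
ΔL = 0, ±1 (not L=0↔0): L: 2 → 2, ΔL = +0 — ok.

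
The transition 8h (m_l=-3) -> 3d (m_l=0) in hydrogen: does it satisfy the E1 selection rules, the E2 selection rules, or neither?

Δl = 2 − 5 = -3; l_i + l_f = 7.
Δm_l = +3.
E1 (Δl = ±1, |Δm_l| ≤ 1): not satisfied.
E2 (Δl = 0,±2, l_i+l_f ≥ 2, |Δm_l| ≤ 2): not satisfied.

neither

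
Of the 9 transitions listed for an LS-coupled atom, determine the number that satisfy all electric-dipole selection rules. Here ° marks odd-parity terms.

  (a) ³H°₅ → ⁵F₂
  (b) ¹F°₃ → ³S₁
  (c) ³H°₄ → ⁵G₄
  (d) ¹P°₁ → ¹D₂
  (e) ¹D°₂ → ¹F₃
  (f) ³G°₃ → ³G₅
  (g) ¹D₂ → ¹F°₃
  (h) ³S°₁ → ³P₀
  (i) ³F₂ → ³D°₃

(a) forbidden (ΔS, ΔL, ΔJ fail)
(b) forbidden (ΔS, ΔL, ΔJ fail)
(c) forbidden (ΔS fails)
(d) allowed
(e) allowed
(f) forbidden (ΔJ fails)
(g) allowed
(h) allowed
(i) allowed
Total allowed: 5 of 9.

5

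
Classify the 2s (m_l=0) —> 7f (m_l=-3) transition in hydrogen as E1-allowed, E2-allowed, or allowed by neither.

neither

Δl = 3 − 0 = +3; l_i + l_f = 3.
Δm_l = -3.
E1 (Δl = ±1, |Δm_l| ≤ 1): not satisfied.
E2 (Δl = 0,±2, l_i+l_f ≥ 2, |Δm_l| ≤ 2): not satisfied.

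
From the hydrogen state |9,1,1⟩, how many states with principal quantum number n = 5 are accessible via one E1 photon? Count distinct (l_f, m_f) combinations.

E1 requires Δl = ±1, so l_f ∈ {0, 2}; with 0 ≤ l_f ≤ n_f−1 = 4, the allowed l_f values are {0, 2}.
For l_f = 0: m_f ∈ {m_i−1, m_i, m_i+1} ∩ [−0, 0] = {0} → 1 state.
For l_f = 2: m_f ∈ {m_i−1, m_i, m_i+1} ∩ [−2, 2] = {0, 1, 2} → 3 states.
Total: 4.

4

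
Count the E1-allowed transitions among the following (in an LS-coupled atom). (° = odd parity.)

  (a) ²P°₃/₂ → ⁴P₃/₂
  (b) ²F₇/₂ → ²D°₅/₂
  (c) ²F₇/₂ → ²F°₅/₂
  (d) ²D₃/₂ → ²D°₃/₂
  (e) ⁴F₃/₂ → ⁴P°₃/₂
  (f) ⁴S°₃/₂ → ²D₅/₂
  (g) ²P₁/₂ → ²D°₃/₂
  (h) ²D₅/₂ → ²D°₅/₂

(a) forbidden (ΔS fails)
(b) allowed
(c) allowed
(d) allowed
(e) forbidden (ΔL fails)
(f) forbidden (ΔS, ΔL fail)
(g) allowed
(h) allowed
Total allowed: 5 of 8.

5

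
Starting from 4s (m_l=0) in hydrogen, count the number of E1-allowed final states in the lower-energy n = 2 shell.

E1 requires Δl = ±1, so l_f ∈ {-1, 1}; with 0 ≤ l_f ≤ n_f−1 = 1, the allowed l_f values are {1}.
For l_f = 1: m_f ∈ {m_i−1, m_i, m_i+1} ∩ [−1, 1] = {-1, 0, 1} → 3 states.
Total: 3.

3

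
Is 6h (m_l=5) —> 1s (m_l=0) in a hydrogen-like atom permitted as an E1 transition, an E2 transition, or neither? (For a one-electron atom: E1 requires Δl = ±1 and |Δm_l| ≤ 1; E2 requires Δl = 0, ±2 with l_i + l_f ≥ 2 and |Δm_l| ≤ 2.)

Δl = 0 − 5 = -5; l_i + l_f = 5.
Δm_l = -5.
E1 (Δl = ±1, |Δm_l| ≤ 1): not satisfied.
E2 (Δl = 0,±2, l_i+l_f ≥ 2, |Δm_l| ≤ 2): not satisfied.

neither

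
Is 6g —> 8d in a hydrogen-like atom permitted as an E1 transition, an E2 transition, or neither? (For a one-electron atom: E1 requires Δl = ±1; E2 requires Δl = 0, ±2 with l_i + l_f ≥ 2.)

Δl = 2 − 4 = -2; l_i + l_f = 6.
E1 (Δl = ±1): not satisfied.
E2 (Δl = 0,±2, l_i+l_f ≥ 2): satisfied.

E2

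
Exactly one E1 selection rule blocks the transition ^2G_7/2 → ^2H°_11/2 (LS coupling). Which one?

Reading off the term symbols: S 1/2→1/2, L 4→5, J 7/2→11/2, parity even→odd.
ΔS = 0: S: 1/2 → 1/2 — ok.
ΔL = 0, ±1 (not L=0↔0): L: 4 → 5, ΔL = +1 — ok.
ΔJ = 0, ±1 (not J=0↔0): J: 7/2 → 11/2, ΔJ = +2 — fails.
Parity must change: even → odd — ok.

the ΔJ = 0, ±1 rule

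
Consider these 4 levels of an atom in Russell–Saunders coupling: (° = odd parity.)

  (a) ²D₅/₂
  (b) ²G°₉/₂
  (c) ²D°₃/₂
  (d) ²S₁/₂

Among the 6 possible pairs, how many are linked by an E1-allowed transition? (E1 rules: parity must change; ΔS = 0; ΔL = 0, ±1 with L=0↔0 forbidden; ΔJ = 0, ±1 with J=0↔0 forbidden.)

(a)–(b): forbidden (ΔL, ΔJ).
(a)–(c): allowed.
(a)–(d): forbidden (parity, ΔL, ΔJ).
(b)–(c): forbidden (parity, ΔL, ΔJ).
(b)–(d): forbidden (ΔL, ΔJ).
(c)–(d): forbidden (ΔL).
Allowed pairs: 1 of 6.

1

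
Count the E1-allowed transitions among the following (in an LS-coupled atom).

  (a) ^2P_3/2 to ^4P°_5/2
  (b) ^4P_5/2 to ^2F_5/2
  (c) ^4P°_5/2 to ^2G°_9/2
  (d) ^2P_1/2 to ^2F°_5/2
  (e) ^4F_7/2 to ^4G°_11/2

(a) forbidden (ΔS fails)
(b) forbidden (parity, ΔS, ΔL fail)
(c) forbidden (parity, ΔS, ΔL, ΔJ fail)
(d) forbidden (ΔL, ΔJ fail)
(e) forbidden (ΔJ fails)
Total allowed: 0 of 5.

0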